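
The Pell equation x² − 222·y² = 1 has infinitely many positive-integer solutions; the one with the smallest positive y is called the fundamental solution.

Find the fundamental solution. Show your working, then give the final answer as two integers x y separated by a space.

d=222: √d = [14; 1,8,1,28] (ℓ=4, even), read p_3/q_3
a_0=14:  p_0=14·1+0=14,  q_0=14·0+1=1
…
a_2=8:  p_2=8·15+14=134,  q_2=8·1+1=9
a_3=1:  p_3=1·134+15=149,  q_3=1·9+1=10
fundamental: x₁=149, y₁=10  (since 22201 − 222·100 = 1)

149 10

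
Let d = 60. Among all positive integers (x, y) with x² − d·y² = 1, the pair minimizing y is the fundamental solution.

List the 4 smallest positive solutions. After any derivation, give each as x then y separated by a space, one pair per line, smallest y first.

[7; 1,2,1,14] for √60; ℓ=4 ⇒ convergent index 3
a_0=7:  p_0=7·1+0=7,  q_0=7·0+1=1
a_1=1:  p_1=1·7+1=8,  q_1=1·1+0=1
a_2=2:  p_2=2·8+7=23,  q_2=2·1+1=3
a_3=1:  p_3=1·23+8=31,  q_3=1·3+1=4
(x₁, y₁) = (31, 4);  31² − 60·4² = 1 ✓
(x_2, y_2) = (31·31 + 60·4·4, 31·4 + 4·31) = (1921, 248)
(x_3, y_3) = (31·1921 + 60·4·248, 31·248 + 4·1921) = (119071, 15372)
(x_4, y_4) = (31·119071 + 60·4·15372, 31·15372 + 4·119071) = (7380481, 952816)

31 4
1921 248
119071 15372
7380481 952816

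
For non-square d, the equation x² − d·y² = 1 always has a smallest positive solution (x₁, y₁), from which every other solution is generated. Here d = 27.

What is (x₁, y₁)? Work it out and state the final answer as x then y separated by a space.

√27 = [5; 5,10, …], period ℓ=2 (even) → k=1
i=0: a=5 ⇒ p=5, q=1
i=1: a=5 ⇒ p=26, q=5
(x₁, y₁) = (26, 5);  26² − 27·5² = 1 ✓

26 5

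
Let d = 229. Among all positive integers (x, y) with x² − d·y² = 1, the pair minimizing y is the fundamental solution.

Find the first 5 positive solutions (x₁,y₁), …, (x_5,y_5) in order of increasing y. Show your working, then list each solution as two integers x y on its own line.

√229 → a₀=15, period (7,1,1,7,30); ℓ=5 odd so k=9
a_0=15:  p_0=15·1+0=15,  q_0=15·0+1=1
…
a_3=1:  p_3=1·121+106=227,  q_3=1·8+7=15
…
a_6=7:  p_6=7·51527+1710=362399,  q_6=7·3405+113=23948
a_7=1:  p_7=1·362399+51527=413926,  q_7=1·23948+3405=27353
a_8=1:  p_8=1·413926+362399=776325,  q_8=1·27353+23948=51301
a_9=7:  p_9=7·776325+413926=5848201,  q_9=7·51301+27353=386460
→ (5848201, 386460).  Check: 5848201²=34201454936401, 229·386460²=34201454936400, difference 1.
k=2:  x_2 = 5848201·5848201+229·386460·386460 = 68402909872801,  y_2 = 5848201·386460+386460·5848201 = 4520191516920
k=3:  x_3 = 5848201·68402909872801+229·386460·4520191516920 = 800067931842043513801,  y_3 = 5848201·4520191516920+386460·68402909872801 = 52869977098885735380
k=4:  x_4 = 5848201·800067931842043513801+229·386460·52869977098885735380 = 9357916158133073035999171201,  y_4 = 5848201·52869977098885735380+386460·800067931842043513801 = 618388505879356792878585840
k=5:  x_5 = 5848201·9357916158133073035999171201+229·386460·618388505879356792878585840 = 109453949267819191656474935990205001,  y_5 = 5848201·618388505879356792878585840+386460·9357916158133073035999171201 = 7232920556944267680961578290412300

5848201 386460
68402909872801 4520191516920
800067931842043513801 52869977098885735380
9357916158133073035999171201 618388505879356792878585840
109453949267819191656474935990205001 7232920556944267680961578290412300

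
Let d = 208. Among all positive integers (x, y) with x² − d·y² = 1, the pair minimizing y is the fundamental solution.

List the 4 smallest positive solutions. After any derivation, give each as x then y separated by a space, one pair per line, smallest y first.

√208 → a₀=14, period (2,2,1,2,2,28); ℓ=6 even so k=5
k=0  a_k=14  p_k/q_k = 14/1
k=1  a_k=2  p_k/q_k = 29/2
k=2  a_k=2  p_k/q_k = 72/5
k=3  a_k=1  p_k/q_k = 101/7
k=4  a_k=2  p_k/q_k = 274/19
k=5  a_k=2  p_k/q_k = 649/45
→ (649, 45).  Check: 649²=421201, 208·45²=421200, difference 1.
n=2: (649,45)∘(649,45) = (649·649+208·45·45, 649·45+45·649) = (842401,58410)
n=3: (842401,58410)∘(649,45) = (649·842401+208·45·58410, 649·58410+45·842401) = (1093435849,75816135)
n=4: (1093435849,75816135)∘(649,45) = (649·1093435849+208·45·75816135, 649·75816135+45·1093435849) = (1419278889601,98409284820)

649 45
842401 58410
1093435849 75816135
1419278889601 98409284820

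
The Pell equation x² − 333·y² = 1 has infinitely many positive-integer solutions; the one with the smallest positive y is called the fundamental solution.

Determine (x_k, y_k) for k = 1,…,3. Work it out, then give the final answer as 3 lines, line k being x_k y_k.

√333 = [18; 4,36, …], period ℓ=2 (even) → k=1
a_0=18:  p_0=18·1+0=18,  q_0=18·0+1=1
a_1=4:  p_1=4·18+1=73,  q_1=4·1+0=4
fundamental: x₁=73, y₁=4  (since 5329 − 333·16 = 1)
(73+4√333)^2 = 10657 + 584√333
(73+4√333)^3 = 1555849 + 85260√333

73 4
10657 584
1555849 85260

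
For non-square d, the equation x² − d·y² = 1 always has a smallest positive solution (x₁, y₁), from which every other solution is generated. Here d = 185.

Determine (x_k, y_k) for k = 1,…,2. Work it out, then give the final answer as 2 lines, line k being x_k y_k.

√185 → a₀=13, period (1,1,1,1,26); ℓ=5 odd so k=9
step 0: (13, 1)  from 13·(1,0) + (0,1)
step 1: (14, 1)  from 1·(13,1) + (1,0)
…
step 4: (68, 5)  from 1·(41,3) + (27,2)
step 5: (1809, 133)  from 26·(68,5) + (41,3)
…
step 7: (3686, 271)  from 1·(1877,138) + (1809,133)
step 8: (5563, 409)  from 1·(3686,271) + (1877,138)
step 9: (9249, 680)  from 1·(5563,409) + (3686,271)
(x₁, y₁) = (9249, 680);  9249² − 185·680² = 1 ✓
k=2:  x_2 = 9249·9249+185·680·680 = 171088001,  y_2 = 9249·680+680·9249 = 12578640

9249 680
171088001 12578640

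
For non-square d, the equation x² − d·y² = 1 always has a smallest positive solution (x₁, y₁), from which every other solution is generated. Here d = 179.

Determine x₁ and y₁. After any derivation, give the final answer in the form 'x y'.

√179 → a₀=13, period (2,1,1,1,3,…,1,2,26); ℓ=14 even so k=13
i=0: a=13 ⇒ p=13, q=1
…
i=2: a=1 ⇒ p=40, q=3
…
i=4: a=1 ⇒ p=107, q=8
i=5: a=3 ⇒ p=388, q=29
i=6: a=5 ⇒ p=2047, q=153
…
i=8: a=5 ⇒ p=137042, q=10243
…
i=10: a=1 ⇒ p=575167, q=42990
i=11: a=1 ⇒ p=1013292, q=75737
i=12: a=1 ⇒ p=1588459, q=118727
i=13: a=2 ⇒ p=4190210, q=313191
fundamental: x₁=4190210, y₁=313191  (since 17557859844100 − 179·98088602481 = 1)

4190210 313191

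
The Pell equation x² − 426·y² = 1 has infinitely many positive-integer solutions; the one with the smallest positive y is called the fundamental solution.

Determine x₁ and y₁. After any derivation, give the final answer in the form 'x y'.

√426 = [20; 1,1,1,3,2,6,2,3,1,1,1,40, …], period ℓ=12 (even) → k=11
i=0: a=20 ⇒ p=20, q=1
i=1: a=1 ⇒ p=21, q=1
…
i=3: a=1 ⇒ p=62, q=3
i=4: a=3 ⇒ p=227, q=11
…
i=8: a=3 ⇒ p=24809, q=1202
i=9: a=1 ⇒ p=31971, q=1549
i=10: a=1 ⇒ p=56780, q=2751
i=11: a=1 ⇒ p=88751, q=4300
→ (88751, 4300).  Check: 88751²=7876740001, 426·4300²=7876740000, difference 1.

88751 4300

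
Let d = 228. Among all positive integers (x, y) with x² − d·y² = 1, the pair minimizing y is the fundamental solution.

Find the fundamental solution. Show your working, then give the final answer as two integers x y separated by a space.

[15; 10,30] for √228; ℓ=2 ⇒ convergent index 1
step 0: (15, 1)  from 15·(1,0) + (0,1)
step 1: (151, 10)  from 10·(15,1) + (1,0)
→ (151, 10).  Check: 151²=22801, 228·10²=22800, difference 1.

151 10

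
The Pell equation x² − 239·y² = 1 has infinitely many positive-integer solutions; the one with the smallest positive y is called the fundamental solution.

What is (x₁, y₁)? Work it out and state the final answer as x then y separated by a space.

√239 → a₀=15, period (2,5,1,2,4,15,4,2,1,5,2,30); ℓ=12 even so k=11
i=0: a=15 ⇒ p=15, q=1
…
i=3: a=1 ⇒ p=201, q=13
i=4: a=2 ⇒ p=572, q=37
i=5: a=4 ⇒ p=2489, q=161
i=6: a=15 ⇒ p=37907, q=2452
…
i=8: a=2 ⇒ p=346141, q=22390
i=9: a=1 ⇒ p=500258, q=32359
i=10: a=5 ⇒ p=2847431, q=184185
i=11: a=2 ⇒ p=6195120, q=400729
(x₁, y₁) = (6195120, 400729);  6195120² − 239·400729² = 1 ✓

6195120 400729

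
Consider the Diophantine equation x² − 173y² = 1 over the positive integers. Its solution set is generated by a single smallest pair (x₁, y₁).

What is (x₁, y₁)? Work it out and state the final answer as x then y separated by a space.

√173 = [13; 6,1,1,6,26, …], period ℓ=5 (odd) → k=9
k=0  a_k=13  p_k/q_k = 13/1
k=1  a_k=6  p_k/q_k = 79/6
…
k=3  a_k=1  p_k/q_k = 171/13
k=4  a_k=6  p_k/q_k = 1118/85
k=5  a_k=26  p_k/q_k = 29239/2223
k=6  a_k=6  p_k/q_k = 176552/13423
k=7  a_k=1  p_k/q_k = 205791/15646
k=8  a_k=1  p_k/q_k = 382343/29069
k=9  a_k=6  p_k/q_k = 2499849/190060
→ (2499849, 190060).  Check: 2499849²=6249245022801, 173·190060²=6249245022800, difference 1.

2499849 190060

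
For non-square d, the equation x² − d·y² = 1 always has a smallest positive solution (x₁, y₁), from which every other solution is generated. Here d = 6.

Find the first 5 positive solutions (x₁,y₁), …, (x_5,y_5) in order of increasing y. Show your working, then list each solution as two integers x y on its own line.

[2; 2,4] for √6; ℓ=2 ⇒ convergent index 1
a_0=2:  p_0=2·1+0=2,  q_0=2·0+1=1
a_1=2:  p_1=2·2+1=5,  q_1=2·1+0=2
(x₁, y₁) = (5, 2);  5² − 6·2² = 1 ✓
(x_2, y_2) = (5·5 + 6·2·2, 5·2 + 2·5) = (49, 20)
(x_3, y_3) = (5·49 + 6·2·20, 5·20 + 2·49) = (485, 198)
(x_4, y_4) = (5·485 + 6·2·198, 5·198 + 2·485) = (4801, 1960)
(x_5, y_5) = (5·4801 + 6·2·1960, 5·1960 + 2·4801) = (47525, 19402)

5 2
49 20
485 198
4801 1960
47525 19402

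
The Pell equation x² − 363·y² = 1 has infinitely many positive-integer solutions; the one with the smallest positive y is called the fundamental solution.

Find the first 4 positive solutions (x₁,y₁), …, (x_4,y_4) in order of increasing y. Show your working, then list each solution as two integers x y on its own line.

362 19
262087 13756
189750626 9959325
137379191137 7210537544

d=363: √d = [19; 19,38] (ℓ=2, even), read p_1/q_1
i=0: a=19 ⇒ p=19, q=1
i=1: a=19 ⇒ p=362, q=19
fundamental: x₁=362, y₁=19  (since 131044 − 363·361 = 1)
(x_2, y_2) = (362·362 + 363·19·19, 362·19 + 19·362) = (262087, 13756)
(x_3, y_3) = (362·262087 + 363·19·13756, 362·13756 + 19·262087) = (189750626, 9959325)
(x_4, y_4) = (362·189750626 + 363·19·9959325, 362·9959325 + 19·189750626) = (137379191137, 7210537544)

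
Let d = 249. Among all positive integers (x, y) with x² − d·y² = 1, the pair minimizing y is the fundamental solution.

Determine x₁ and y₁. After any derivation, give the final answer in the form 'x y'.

8553815 542076

[15; 1,3,1,1,5,…,3,1,30] for √249; ℓ=16 ⇒ convergent index 15
step 0: (15, 1)  from 15·(1,0) + (0,1)
step 1: (16, 1)  from 1·(15,1) + (1,0)
…
step 3: (79, 5)  from 1·(63,4) + (16,1)
step 4: (142, 9)  from 1·(79,5) + (63,4)
…
step 7: (3582, 227)  from 3·(931,59) + (789,50)
step 8: (36751, 2329)  from 10·(3582,227) + (931,59)
step 9: (113835, 7214)  from 3·(36751,2329) + (3582,227)
…
step 14: (6669699, 422675)  from 3·(1884116,119401) + (1017351,64472)
step 15: (8553815, 542076)  from 1·(6669699,422675) + (1884116,119401)
→ (8553815, 542076).  Check: 8553815²=73167751054225, 249·542076²=73167751054224, difference 1.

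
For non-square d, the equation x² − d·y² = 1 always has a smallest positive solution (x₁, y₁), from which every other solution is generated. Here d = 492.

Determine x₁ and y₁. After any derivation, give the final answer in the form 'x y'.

√492 → a₀=22, period (5,1,1,10,1,1,5,44); ℓ=8 even so k=7
a_0=22:  p_0=22·1+0=22,  q_0=22·0+1=1
…
a_3=1:  p_3=1·133+111=244,  q_3=1·6+5=11
…
a_6=1:  p_6=1·2817+2573=5390,  q_6=1·127+116=243
a_7=5:  p_7=5·5390+2817=29767,  q_7=5·243+127=1342
→ (29767, 1342).  Check: 29767²=886074289, 492·1342²=886074288, difference 1.

29767 1342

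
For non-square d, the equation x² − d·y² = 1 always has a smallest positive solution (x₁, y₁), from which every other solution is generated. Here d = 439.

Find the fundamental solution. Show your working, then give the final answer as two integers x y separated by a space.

[20; 1,19,1,40] for √439; ℓ=4 ⇒ convergent index 3
a_0=20:  p_0=20·1+0=20,  q_0=20·0+1=1
a_1=1:  p_1=1·20+1=21,  q_1=1·1+0=1
a_2=19:  p_2=19·21+20=419,  q_2=19·1+1=20
a_3=1:  p_3=1·419+21=440,  q_3=1·20+1=21
(x₁, y₁) = (440, 21);  440² − 439·21² = 1 ✓

440 21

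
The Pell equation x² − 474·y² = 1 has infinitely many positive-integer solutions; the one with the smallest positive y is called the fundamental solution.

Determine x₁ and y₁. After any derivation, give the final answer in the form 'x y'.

193549 8890

d=474: √d = [21; 1,3,2,1,1,…,3,1,42] (ℓ=14, even), read p_13/q_13
a_0=21:  p_0=21·1+0=21,  q_0=21·0+1=1
a_1=1:  p_1=1·21+1=22,  q_1=1·1+0=1
a_2=3:  p_2=3·22+21=87,  q_2=3·1+1=4
a_3=2:  p_3=2·87+22=196,  q_3=2·4+1=9
a_4=1:  p_4=1·196+87=283,  q_4=1·9+4=13
a_5=1:  p_5=1·283+196=479,  q_5=1·13+9=22
…
a_8=1:  p_8=1·5051+762=5813,  q_8=1·232+35=267
a_9=1:  p_9=1·5813+5051=10864,  q_9=1·267+232=499
a_10=1:  p_10=1·10864+5813=16677,  q_10=1·499+267=766
a_11=2:  p_11=2·16677+10864=44218,  q_11=2·766+499=2031
a_12=3:  p_12=3·44218+16677=149331,  q_12=3·2031+766=6859
a_13=1:  p_13=1·149331+44218=193549,  q_13=1·6859+2031=8890
fundamental: x₁=193549, y₁=8890  (since 37461215401 − 474·79032100 = 1)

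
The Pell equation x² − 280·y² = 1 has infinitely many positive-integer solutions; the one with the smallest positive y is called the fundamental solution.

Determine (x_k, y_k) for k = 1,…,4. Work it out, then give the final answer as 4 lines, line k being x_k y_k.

251 15
126001 7530
63252251 3780045
31752504001 1897575060

√280 = [16; 1,2,1,2,1,32, …], period ℓ=6 (even) → k=5
k=0  a_k=16  p_k/q_k = 16/1
k=1  a_k=1  p_k/q_k = 17/1
…
k=3  a_k=1  p_k/q_k = 67/4
k=4  a_k=2  p_k/q_k = 184/11
k=5  a_k=1  p_k/q_k = 251/15
→ (251, 15).  Check: 251²=63001, 280·15²=63000, difference 1.
n=2: (251,15)∘(251,15) = (251·251+280·15·15, 251·15+15·251) = (126001,7530)
n=3: (126001,7530)∘(251,15) = (251·126001+280·15·7530, 251·7530+15·126001) = (63252251,3780045)
n=4: (63252251,3780045)∘(251,15) = (251·63252251+280·15·3780045, 251·3780045+15·63252251) = (31752504001,1897575060)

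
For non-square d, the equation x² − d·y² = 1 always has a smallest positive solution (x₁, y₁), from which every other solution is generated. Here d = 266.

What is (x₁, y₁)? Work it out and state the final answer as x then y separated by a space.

√266 → a₀=16, period (3,4,3,32); ℓ=4 even so k=3
step 0: (16, 1)  from 16·(1,0) + (0,1)
…
step 2: (212, 13)  from 4·(49,3) + (16,1)
step 3: (685, 42)  from 3·(212,13) + (49,3)
fundamental: x₁=685, y₁=42  (since 469225 − 266·1764 = 1)

685 42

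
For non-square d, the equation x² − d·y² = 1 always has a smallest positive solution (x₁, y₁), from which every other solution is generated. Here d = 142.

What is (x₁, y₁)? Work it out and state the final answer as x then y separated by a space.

143 12

[11; 1,10,1,22] for √142; ℓ=4 ⇒ convergent index 3
step 0: (11, 1)  from 11·(1,0) + (0,1)
…
step 2: (131, 11)  from 10·(12,1) + (11,1)
step 3: (143, 12)  from 1·(131,11) + (12,1)
fundamental: x₁=143, y₁=12  (since 20449 − 142·144 = 1)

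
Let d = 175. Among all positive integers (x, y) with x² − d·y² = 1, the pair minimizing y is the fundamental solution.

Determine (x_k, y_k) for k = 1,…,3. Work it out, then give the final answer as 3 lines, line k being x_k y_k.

d=175: √d = [13; 4,2,1,2,4,26] (ℓ=6, even), read p_5/q_5
step 0: (13, 1)  from 13·(1,0) + (0,1)
step 1: (53, 4)  from 4·(13,1) + (1,0)
step 2: (119, 9)  from 2·(53,4) + (13,1)
step 3: (172, 13)  from 1·(119,9) + (53,4)
step 4: (463, 35)  from 2·(172,13) + (119,9)
step 5: (2024, 153)  from 4·(463,35) + (172,13)
(x₁, y₁) = (2024, 153);  2024² − 175·153² = 1 ✓
k=2:  x_2 = 2024·2024+175·153·153 = 8193151,  y_2 = 2024·153+153·2024 = 619344
k=3:  x_3 = 2024·8193151+175·153·619344 = 33165873224,  y_3 = 2024·619344+153·8193151 = 2507104359

2024 153
8193151 619344
33165873224 2507104359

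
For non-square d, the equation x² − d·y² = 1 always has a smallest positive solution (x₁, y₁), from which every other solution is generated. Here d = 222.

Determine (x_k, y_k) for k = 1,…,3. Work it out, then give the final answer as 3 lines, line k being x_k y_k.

√222 → a₀=14, period (1,8,1,28); ℓ=4 even so k=3
k=0  a_k=14  p_k/q_k = 14/1
…
k=2  a_k=8  p_k/q_k = 134/9
k=3  a_k=1  p_k/q_k = 149/10
→ (149, 10).  Check: 149²=22201, 222·10²=22200, difference 1.
(149+10√222)^2 = 44401 + 2980√222
(149+10√222)^3 = 13231349 + 888030√222

149 10
44401 2980
13231349 888030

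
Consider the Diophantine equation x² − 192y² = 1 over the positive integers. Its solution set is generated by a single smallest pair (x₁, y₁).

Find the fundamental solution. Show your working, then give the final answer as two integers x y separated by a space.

97 7

√192 → a₀=13, period (1,5,1,26); ℓ=4 even so k=3
i=0: a=13 ⇒ p=13, q=1
i=1: a=1 ⇒ p=14, q=1
i=2: a=5 ⇒ p=83, q=6
i=3: a=1 ⇒ p=97, q=7
→ (97, 7).  Check: 97²=9409, 192·7²=9408, difference 1.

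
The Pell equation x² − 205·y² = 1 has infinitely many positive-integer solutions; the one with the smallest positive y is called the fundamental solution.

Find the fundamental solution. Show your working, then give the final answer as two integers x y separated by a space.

39689 2772

√205 → a₀=14, period (3,6,1,4,1,6,3,28); ℓ=8 even so k=7
k=0  a_k=14  p_k/q_k = 14/1
…
k=2  a_k=6  p_k/q_k = 272/19
…
k=4  a_k=4  p_k/q_k = 1532/107
k=5  a_k=1  p_k/q_k = 1847/129
k=6  a_k=6  p_k/q_k = 12614/881
k=7  a_k=3  p_k/q_k = 39689/2772
→ (39689, 2772).  Check: 39689²=1575216721, 205·2772²=1575216720, difference 1.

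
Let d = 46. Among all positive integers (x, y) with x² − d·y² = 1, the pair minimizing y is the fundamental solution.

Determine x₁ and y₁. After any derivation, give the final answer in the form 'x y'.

24335 3588

[6; 1,3,1,1,2,6,2,1,1,3,1,12] for √46; ℓ=12 ⇒ convergent index 11
k=0  a_k=6  p_k/q_k = 6/1
…
k=2  a_k=3  p_k/q_k = 27/4
…
k=6  a_k=6  p_k/q_k = 997/147
k=7  a_k=2  p_k/q_k = 2150/317
k=8  a_k=1  p_k/q_k = 3147/464
k=9  a_k=1  p_k/q_k = 5297/781
k=10  a_k=3  p_k/q_k = 19038/2807
k=11  a_k=1  p_k/q_k = 24335/3588
fundamental: x₁=24335, y₁=3588  (since 592192225 − 46·12873744 = 1)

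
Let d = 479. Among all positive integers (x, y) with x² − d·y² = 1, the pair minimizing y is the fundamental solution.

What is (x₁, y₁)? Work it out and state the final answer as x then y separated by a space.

[21; 1,7,1,3,2,21,2,3,1,7,1,42] for √479; ℓ=12 ⇒ convergent index 11
i=0: a=21 ⇒ p=21, q=1
i=1: a=1 ⇒ p=22, q=1
i=2: a=7 ⇒ p=175, q=8
i=3: a=1 ⇒ p=197, q=9
i=4: a=3 ⇒ p=766, q=35
i=5: a=2 ⇒ p=1729, q=79
i=6: a=21 ⇒ p=37075, q=1694
i=7: a=2 ⇒ p=75879, q=3467
i=8: a=3 ⇒ p=264712, q=12095
i=9: a=1 ⇒ p=340591, q=15562
i=10: a=7 ⇒ p=2648849, q=121029
i=11: a=1 ⇒ p=2989440, q=136591
(x₁, y₁) = (2989440, 136591);  2989440² − 479·136591² = 1 ✓

2989440 136591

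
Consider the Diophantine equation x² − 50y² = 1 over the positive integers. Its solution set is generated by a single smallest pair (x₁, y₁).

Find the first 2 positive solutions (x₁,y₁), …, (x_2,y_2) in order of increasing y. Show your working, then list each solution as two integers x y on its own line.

[7; 14] for √50; ℓ=1 ⇒ convergent index 1
step 0: (7, 1)  from 7·(1,0) + (0,1)
step 1: (99, 14)  from 14·(7,1) + (1,0)
→ (99, 14).  Check: 99²=9801, 50·14²=9800, difference 1.
n=2: (99,14)∘(99,14) = (99·99+50·14·14, 99·14+14·99) = (19601,2772)

99 14
19601 2772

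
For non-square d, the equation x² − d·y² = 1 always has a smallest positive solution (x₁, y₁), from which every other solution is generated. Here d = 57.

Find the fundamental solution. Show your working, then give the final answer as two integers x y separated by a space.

151 20

√57 → a₀=7, period (1,1,4,1,1,14); ℓ=6 even so k=5
i=0: a=7 ⇒ p=7, q=1
…
i=4: a=1 ⇒ p=83, q=11
i=5: a=1 ⇒ p=151, q=20
fundamental: x₁=151, y₁=20  (since 22801 − 57·400 = 1)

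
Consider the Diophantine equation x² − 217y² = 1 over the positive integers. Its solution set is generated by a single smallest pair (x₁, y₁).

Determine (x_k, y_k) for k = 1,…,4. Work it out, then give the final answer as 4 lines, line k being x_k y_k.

[14; 1,2,1,2,1,…,2,1,28] for √217; ℓ=16 ⇒ convergent index 15
a_0=14:  p_0=14·1+0=14,  q_0=14·0+1=1
a_1=1:  p_1=1·14+1=15,  q_1=1·1+0=1
…
a_6=1:  p_6=1·221+162=383,  q_6=1·15+11=26
a_7=9:  p_7=9·383+221=3668,  q_7=9·26+15=249
…
a_14=2:  p_14=2·1034361+740980=2809702,  q_14=2·70217+50301=190735
a_15=1:  p_15=1·2809702+1034361=3844063,  q_15=1·190735+70217=260952
fundamental: x₁=3844063, y₁=260952  (since 14776820347969 − 217·68095946304 = 1)
(3844063+260952√217)^2 = 29553640695937 + 2006231855952√217
(3844063+260952√217)^3 = 227212113429087499999 + 15424163293772565000√217
(3844063+260952√217)^4 = 1746835356769087211376615937 + 118582910847096488831334048√217

3844063 260952
29553640695937 2006231855952
227212113429087499999 15424163293772565000
1746835356769087211376615937 118582910847096488831334048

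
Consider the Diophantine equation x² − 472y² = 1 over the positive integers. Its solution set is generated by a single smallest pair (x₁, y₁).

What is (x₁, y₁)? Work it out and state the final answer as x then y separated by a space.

306917 14127

√472 = [21; 1,2,1,1,1,…,2,1,42, …], period ℓ=14 (even) → k=13
step 0: (21, 1)  from 21·(1,0) + (0,1)
step 1: (22, 1)  from 1·(21,1) + (1,0)
…
step 4: (152, 7)  from 1·(87,4) + (65,3)
step 5: (239, 11)  from 1·(152,7) + (87,4)
step 6: (1108, 51)  from 4·(239,11) + (152,7)
step 7: (5779, 266)  from 5·(1108,51) + (239,11)
…
step 9: (30003, 1381)  from 1·(24224,1115) + (5779,266)
step 10: (54227, 2496)  from 1·(30003,1381) + (24224,1115)
step 11: (84230, 3877)  from 1·(54227,2496) + (30003,1381)
step 12: (222687, 10250)  from 2·(84230,3877) + (54227,2496)
step 13: (306917, 14127)  from 1·(222687,10250) + (84230,3877)
fundamental: x₁=306917, y₁=14127  (since 94198044889 − 472·199572129 = 1)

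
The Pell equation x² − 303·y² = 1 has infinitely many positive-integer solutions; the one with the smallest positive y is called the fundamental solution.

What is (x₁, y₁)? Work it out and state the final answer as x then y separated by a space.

2524 145

√303 = [17; 2,2,5,2,2,34, …], period ℓ=6 (even) → k=5
k=0  a_k=17  p_k/q_k = 17/1
k=1  a_k=2  p_k/q_k = 35/2
k=2  a_k=2  p_k/q_k = 87/5
k=3  a_k=5  p_k/q_k = 470/27
k=4  a_k=2  p_k/q_k = 1027/59
k=5  a_k=2  p_k/q_k = 2524/145
(x₁, y₁) = (2524, 145);  2524² − 303·145² = 1 ✓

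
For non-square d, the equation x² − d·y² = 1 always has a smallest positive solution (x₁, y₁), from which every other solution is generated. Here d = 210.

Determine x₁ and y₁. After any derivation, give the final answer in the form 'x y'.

√210 → a₀=14, period (2,28); ℓ=2 even so k=1
step 0: (14, 1)  from 14·(1,0) + (0,1)
step 1: (29, 2)  from 2·(14,1) + (1,0)
(x₁, y₁) = (29, 2);  29² − 210·2² = 1 ✓

29 2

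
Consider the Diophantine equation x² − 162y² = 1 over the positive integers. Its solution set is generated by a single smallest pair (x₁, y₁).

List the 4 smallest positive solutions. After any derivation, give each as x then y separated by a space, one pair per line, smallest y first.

[12; 1,2,1,2,12,2,1,2,1,24] for √162; ℓ=10 ⇒ convergent index 9
a_0=12:  p_0=12·1+0=12,  q_0=12·0+1=1
…
a_8=2:  p_8=2·5333+3602=14268,  q_8=2·419+283=1121
a_9=1:  p_9=1·14268+5333=19601,  q_9=1·1121+419=1540
→ (19601, 1540).  Check: 19601²=384199201, 162·1540²=384199200, difference 1.
(x_2, y_2) = (19601·19601 + 162·1540·1540, 19601·1540 + 1540·19601) = (768398401, 60371080)
(x_3, y_3) = (19601·768398401 + 162·1540·60371080, 19601·60371080 + 1540·768398401) = (30122754096401, 2366667076620)
(x_4, y_4) = (19601·30122754096401 + 162·1540·2366667076620, 19601·2366667076620 + 1540·30122754096401) = (1180872205318713601, 92778082677286160)

19601 1540
768398401 60371080
30122754096401 2366667076620
1180872205318713601 92778082677286160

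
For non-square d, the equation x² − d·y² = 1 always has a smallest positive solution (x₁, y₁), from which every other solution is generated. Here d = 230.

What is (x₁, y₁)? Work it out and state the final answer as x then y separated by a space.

d=230: √d = [15; 6,30] (ℓ=2, even), read p_1/q_1
k=0  a_k=15  p_k/q_k = 15/1
k=1  a_k=6  p_k/q_k = 91/6
fundamental: x₁=91, y₁=6  (since 8281 − 230·36 = 1)

91 6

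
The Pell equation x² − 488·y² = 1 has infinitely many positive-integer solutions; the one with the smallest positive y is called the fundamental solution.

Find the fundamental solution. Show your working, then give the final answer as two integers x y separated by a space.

243 11

[22; 11,44] for √488; ℓ=2 ⇒ convergent index 1
k=0  a_k=22  p_k/q_k = 22/1
k=1  a_k=11  p_k/q_k = 243/11
→ (243, 11).  Check: 243²=59049, 488·11²=59048, difference 1.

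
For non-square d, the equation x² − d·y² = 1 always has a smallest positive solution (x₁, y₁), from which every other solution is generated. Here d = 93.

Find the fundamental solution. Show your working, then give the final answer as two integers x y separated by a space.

12151 1260

√93 = [9; 1,1,1,4,6,4,1,1,1,18, …], period ℓ=10 (even) → k=9
i=0: a=9 ⇒ p=9, q=1
i=1: a=1 ⇒ p=10, q=1
i=2: a=1 ⇒ p=19, q=2
…
i=5: a=6 ⇒ p=839, q=87
i=6: a=4 ⇒ p=3491, q=362
i=7: a=1 ⇒ p=4330, q=449
i=8: a=1 ⇒ p=7821, q=811
i=9: a=1 ⇒ p=12151, q=1260
(x₁, y₁) = (12151, 1260);  12151² − 93·1260² = 1 ✓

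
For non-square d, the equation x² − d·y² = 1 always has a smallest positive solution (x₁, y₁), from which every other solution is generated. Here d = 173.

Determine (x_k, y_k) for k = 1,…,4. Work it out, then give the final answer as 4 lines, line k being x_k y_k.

2499849 190060
12498490045601 950242601880
62488675684008728649 4750926036134042180
312424506839974574118902401 23753195401006348176659760

√173 = [13; 6,1,1,6,26, …], period ℓ=5 (odd) → k=9
a_0=13:  p_0=13·1+0=13,  q_0=13·0+1=1
a_1=6:  p_1=6·13+1=79,  q_1=6·1+0=6
…
a_3=1:  p_3=1·92+79=171,  q_3=1·7+6=13
a_4=6:  p_4=6·171+92=1118,  q_4=6·13+7=85
a_5=26:  p_5=26·1118+171=29239,  q_5=26·85+13=2223
a_6=6:  p_6=6·29239+1118=176552,  q_6=6·2223+85=13423
a_7=1:  p_7=1·176552+29239=205791,  q_7=1·13423+2223=15646
a_8=1:  p_8=1·205791+176552=382343,  q_8=1·15646+13423=29069
a_9=6:  p_9=6·382343+205791=2499849,  q_9=6·29069+15646=190060
fundamental: x₁=2499849, y₁=190060  (since 6249245022801 − 173·36122803600 = 1)
(x_2, y_2) = (2499849·2499849 + 173·190060·190060, 2499849·190060 + 190060·2499849) = (12498490045601, 950242601880)
(x_3, y_3) = (2499849·12498490045601 + 173·190060·950242601880, 2499849·950242601880 + 190060·12498490045601) = (62488675684008728649, 4750926036134042180)
(x_4, y_4) = (2499849·62488675684008728649 + 173·190060·4750926036134042180, 2499849·4750926036134042180 + 190060·62488675684008728649) = (312424506839974574118902401, 23753195401006348176659760)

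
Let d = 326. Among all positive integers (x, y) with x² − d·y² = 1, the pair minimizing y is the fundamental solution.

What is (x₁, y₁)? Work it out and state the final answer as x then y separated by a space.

325 18

√326 → a₀=18, period (18,36); ℓ=2 even so k=1
k=0  a_k=18  p_k/q_k = 18/1
k=1  a_k=18  p_k/q_k = 325/18
→ (325, 18).  Check: 325²=105625, 326·18²=105624, difference 1.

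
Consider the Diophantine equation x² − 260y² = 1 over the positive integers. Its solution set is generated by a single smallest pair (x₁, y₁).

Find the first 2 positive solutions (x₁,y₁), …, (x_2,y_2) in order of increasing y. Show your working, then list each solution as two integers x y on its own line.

129 8
33281 2064

√260 = [16; 8,32, …], period ℓ=2 (even) → k=1
i=0: a=16 ⇒ p=16, q=1
i=1: a=8 ⇒ p=129, q=8
(x₁, y₁) = (129, 8);  129² − 260·8² = 1 ✓
(129+8√260)^2 = 33281 + 2064√260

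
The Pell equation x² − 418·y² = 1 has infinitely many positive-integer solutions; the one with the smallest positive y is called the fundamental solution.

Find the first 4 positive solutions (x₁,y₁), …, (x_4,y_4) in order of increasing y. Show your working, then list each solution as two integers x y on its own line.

d=418: √d = [20; 2,4,20,4,2,40] (ℓ=6, even), read p_5/q_5
step 0: (20, 1)  from 20·(1,0) + (0,1)
…
step 3: (3721, 182)  from 20·(184,9) + (41,2)
step 4: (15068, 737)  from 4·(3721,182) + (184,9)
step 5: (33857, 1656)  from 2·(15068,737) + (3721,182)
→ (33857, 1656).  Check: 33857²=1146296449, 418·1656²=1146296448, difference 1.
(33857+1656√418)^2 = 2292592897 + 112134384√418
(33857+1656√418)^3 = 155240635393601 + 7593067676520√418
(33857+1656√418)^4 = 10511964382749705217 + 514156984535740896√418

33857 1656
2292592897 112134384
155240635393601 7593067676520
10511964382749705217 514156984535740896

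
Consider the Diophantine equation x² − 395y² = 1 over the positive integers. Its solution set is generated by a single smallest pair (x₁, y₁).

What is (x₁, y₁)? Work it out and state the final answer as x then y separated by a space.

159 8

√395 = [19; 1,6,1,38, …], period ℓ=4 (even) → k=3
k=0  a_k=19  p_k/q_k = 19/1
…
k=2  a_k=6  p_k/q_k = 139/7
k=3  a_k=1  p_k/q_k = 159/8
→ (159, 8).  Check: 159²=25281, 395·8²=25280, difference 1.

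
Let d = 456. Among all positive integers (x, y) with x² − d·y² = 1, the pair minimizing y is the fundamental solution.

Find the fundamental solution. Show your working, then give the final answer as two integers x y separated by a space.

1025 48

d=456: √d = [21; 2,1,4,1,2,42] (ℓ=6, even), read p_5/q_5
i=0: a=21 ⇒ p=21, q=1
i=1: a=2 ⇒ p=43, q=2
i=2: a=1 ⇒ p=64, q=3
i=3: a=4 ⇒ p=299, q=14
i=4: a=1 ⇒ p=363, q=17
i=5: a=2 ⇒ p=1025, q=48
(x₁, y₁) = (1025, 48);  1025² − 456·48² = 1 ✓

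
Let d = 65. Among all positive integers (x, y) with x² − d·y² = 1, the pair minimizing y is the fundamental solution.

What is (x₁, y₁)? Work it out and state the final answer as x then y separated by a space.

d=65: √d = [8; 16] (ℓ=1, odd), read p_1/q_1
step 0: (8, 1)  from 8·(1,0) + (0,1)
step 1: (129, 16)  from 16·(8,1) + (1,0)
fundamental: x₁=129, y₁=16  (since 16641 − 65·256 = 1)

129 16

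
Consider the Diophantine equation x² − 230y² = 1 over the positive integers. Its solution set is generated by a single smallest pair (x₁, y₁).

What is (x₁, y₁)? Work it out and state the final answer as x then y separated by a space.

91 6

√230 → a₀=15, period (6,30); ℓ=2 even so k=1
k=0  a_k=15  p_k/q_k = 15/1
k=1  a_k=6  p_k/q_k = 91/6
(x₁, y₁) = (91, 6);  91² − 230·6² = 1 ✓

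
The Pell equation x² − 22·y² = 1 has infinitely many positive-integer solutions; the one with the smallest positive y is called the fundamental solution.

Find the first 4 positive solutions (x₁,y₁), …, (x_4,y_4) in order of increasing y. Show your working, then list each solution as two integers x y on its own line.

197 42
77617 16548
30580901 6519870
12048797377 2568812232

√22 = [4; 1,2,4,2,1,8, …], period ℓ=6 (even) → k=5
a_0=4:  p_0=4·1+0=4,  q_0=4·0+1=1
a_1=1:  p_1=1·4+1=5,  q_1=1·1+0=1
a_2=2:  p_2=2·5+4=14,  q_2=2·1+1=3
…
a_4=2:  p_4=2·61+14=136,  q_4=2·13+3=29
a_5=1:  p_5=1·136+61=197,  q_5=1·29+13=42
(x₁, y₁) = (197, 42);  197² − 22·42² = 1 ✓
(x_2, y_2) = (197·197 + 22·42·42, 197·42 + 42·197) = (77617, 16548)
(x_3, y_3) = (197·77617 + 22·42·16548, 197·16548 + 42·77617) = (30580901, 6519870)
(x_4, y_4) = (197·30580901 + 22·42·6519870, 197·6519870 + 42·30580901) = (12048797377, 2568812232)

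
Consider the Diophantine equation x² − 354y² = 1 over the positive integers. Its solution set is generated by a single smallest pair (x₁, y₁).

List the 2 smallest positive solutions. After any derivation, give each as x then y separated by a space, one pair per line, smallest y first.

[18; 1,4,2,2,18,2,2,4,1,36] for √354; ℓ=10 ⇒ convergent index 9
step 0: (18, 1)  from 18·(1,0) + (0,1)
…
step 2: (94, 5)  from 4·(19,1) + (18,1)
step 3: (207, 11)  from 2·(94,5) + (19,1)
…
step 5: (9351, 497)  from 18·(508,27) + (207,11)
…
step 8: (210294, 11177)  from 4·(47771,2539) + (19210,1021)
step 9: (258065, 13716)  from 1·(210294,11177) + (47771,2539)
(x₁, y₁) = (258065, 13716);  258065² − 354·13716² = 1 ✓
(258065+13716√354)^2 = 133195088449 + 7079239080√354

258065 13716
133195088449 7079239080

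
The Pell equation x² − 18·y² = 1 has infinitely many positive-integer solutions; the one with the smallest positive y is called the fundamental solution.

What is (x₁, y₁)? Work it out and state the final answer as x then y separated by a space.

17 4

√18 = [4; 4,8, …], period ℓ=2 (even) → k=1
i=0: a=4 ⇒ p=4, q=1
i=1: a=4 ⇒ p=17, q=4
→ (17, 4).  Check: 17²=289, 18·4²=288, difference 1.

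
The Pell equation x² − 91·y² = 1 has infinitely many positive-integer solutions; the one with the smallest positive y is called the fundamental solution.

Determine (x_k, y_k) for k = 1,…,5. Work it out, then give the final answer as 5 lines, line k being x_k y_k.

d=91: √d = [9; 1,1,5,1,5,1,1,18] (ℓ=8, even), read p_7/q_7
i=0: a=9 ⇒ p=9, q=1
i=1: a=1 ⇒ p=10, q=1
i=2: a=1 ⇒ p=19, q=2
…
i=4: a=1 ⇒ p=124, q=13
i=5: a=5 ⇒ p=725, q=76
i=6: a=1 ⇒ p=849, q=89
i=7: a=1 ⇒ p=1574, q=165
→ (1574, 165).  Check: 1574²=2477476, 91·165²=2477475, difference 1.
(x_2, y_2) = (1574·1574 + 91·165·165, 1574·165 + 165·1574) = (4954951, 519420)
(x_3, y_3) = (1574·4954951 + 91·165·519420, 1574·519420 + 165·4954951) = (15598184174, 1635133995)
(x_4, y_4) = (1574·15598184174 + 91·165·1635133995, 1574·1635133995 + 165·15598184174) = (49103078824801, 5147401296840)
(x_5, y_5) = (1574·49103078824801 + 91·165·5147401296840, 1574·5147401296840 + 165·49103078824801) = (154576476542289374, 16204017647318325)

1574 165
4954951 519420
15598184174 1635133995
49103078824801 5147401296840
154576476542289374 16204017647318325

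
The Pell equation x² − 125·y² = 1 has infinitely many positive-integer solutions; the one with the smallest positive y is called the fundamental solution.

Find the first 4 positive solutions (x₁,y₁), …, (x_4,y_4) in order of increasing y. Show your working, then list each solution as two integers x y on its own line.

√125 = [11; 5,1,1,5,22, …], period ℓ=5 (odd) → k=9
i=0: a=11 ⇒ p=11, q=1
i=1: a=5 ⇒ p=56, q=5
…
i=3: a=1 ⇒ p=123, q=11
i=4: a=5 ⇒ p=682, q=61
i=5: a=22 ⇒ p=15127, q=1353
…
i=8: a=1 ⇒ p=167761, q=15005
i=9: a=5 ⇒ p=930249, q=83204
fundamental: x₁=930249, y₁=83204  (since 865363202001 − 125·6922905616 = 1)
(930249+83204√125)^2 = 1730726404001 + 154800875592√125
(930249+83204√125)^3 = 3220013013190122249 + 288006719437081612√125
(930249+83204√125)^4 = 5990827771012465337616001 + 535835925499096664087184√125

930249 83204
1730726404001 154800875592
3220013013190122249 288006719437081612
5990827771012465337616001 535835925499096664087184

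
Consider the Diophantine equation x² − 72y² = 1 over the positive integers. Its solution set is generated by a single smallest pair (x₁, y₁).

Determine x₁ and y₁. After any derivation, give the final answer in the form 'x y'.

√72 → a₀=8, period (2,16); ℓ=2 even so k=1
i=0: a=8 ⇒ p=8, q=1
i=1: a=2 ⇒ p=17, q=2
→ (17, 2).  Check: 17²=289, 72·2²=288, difference 1.

17 2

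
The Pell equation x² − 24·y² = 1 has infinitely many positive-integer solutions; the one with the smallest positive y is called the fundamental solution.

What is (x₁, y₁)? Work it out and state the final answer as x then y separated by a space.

5 1

√24 = [4; 1,8, …], period ℓ=2 (even) → k=1
k=0  a_k=4  p_k/q_k = 4/1
k=1  a_k=1  p_k/q_k = 5/1
→ (5, 1).  Check: 5²=25, 24·1²=24, difference 1.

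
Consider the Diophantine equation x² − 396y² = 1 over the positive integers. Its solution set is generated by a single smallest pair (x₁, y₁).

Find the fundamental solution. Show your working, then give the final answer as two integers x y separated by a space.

[19; 1,8,1,38] for √396; ℓ=4 ⇒ convergent index 3
step 0: (19, 1)  from 19·(1,0) + (0,1)
…
step 2: (179, 9)  from 8·(20,1) + (19,1)
step 3: (199, 10)  from 1·(179,9) + (20,1)
(x₁, y₁) = (199, 10);  199² − 396·10² = 1 ✓

199 10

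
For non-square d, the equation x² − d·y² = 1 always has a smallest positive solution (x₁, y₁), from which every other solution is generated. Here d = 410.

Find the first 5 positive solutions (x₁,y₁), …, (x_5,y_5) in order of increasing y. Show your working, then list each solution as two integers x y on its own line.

√410 → a₀=20, period (4,40); ℓ=2 even so k=1
k=0  a_k=20  p_k/q_k = 20/1
k=1  a_k=4  p_k/q_k = 81/4
fundamental: x₁=81, y₁=4  (since 6561 − 410·16 = 1)
n=2: (81,4)∘(81,4) = (81·81+410·4·4, 81·4+4·81) = (13121,648)
n=3: (13121,648)∘(81,4) = (81·13121+410·4·648, 81·648+4·13121) = (2125521,104972)
n=4: (2125521,104972)∘(81,4) = (81·2125521+410·4·104972, 81·104972+4·2125521) = (344321281,17004816)
n=5: (344321281,17004816)∘(81,4) = (81·344321281+410·4·17004816, 81·17004816+4·344321281) = (55777922001,2754675220)

81 4
13121 648
2125521 104972
344321281 17004816
55777922001 2754675220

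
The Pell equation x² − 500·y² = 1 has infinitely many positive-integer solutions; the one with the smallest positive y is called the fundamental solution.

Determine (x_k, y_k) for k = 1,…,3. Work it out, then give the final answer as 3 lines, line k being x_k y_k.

930249 41602
1730726404001 77400437796
3220013013190122249 144003359718540806

[22; 2,1,3,2,1,…,1,2,44] for √500; ℓ=14 ⇒ convergent index 13
a_0=22:  p_0=22·1+0=22,  q_0=22·0+1=1
a_1=2:  p_1=2·22+1=45,  q_1=2·1+0=2
a_2=1:  p_2=1·45+22=67,  q_2=1·2+1=3
…
a_4=2:  p_4=2·246+67=559,  q_4=2·11+3=25
…
a_11=3:  p_11=3·76317+30254=259205,  q_11=3·3413+1353=11592
a_12=1:  p_12=1·259205+76317=335522,  q_12=1·11592+3413=15005
a_13=2:  p_13=2·335522+259205=930249,  q_13=2·15005+11592=41602
→ (930249, 41602).  Check: 930249²=865363202001, 500·41602²=865363202000, difference 1.
(930249+41602√500)^2 = 1730726404001 + 77400437796√500
(930249+41602√500)^3 = 3220013013190122249 + 144003359718540806√500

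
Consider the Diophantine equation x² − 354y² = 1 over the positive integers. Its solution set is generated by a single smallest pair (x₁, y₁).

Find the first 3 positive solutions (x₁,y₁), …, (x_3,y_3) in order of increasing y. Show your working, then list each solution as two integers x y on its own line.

[18; 1,4,2,2,18,2,2,4,1,36] for √354; ℓ=10 ⇒ convergent index 9
k=0  a_k=18  p_k/q_k = 18/1
k=1  a_k=1  p_k/q_k = 19/1
k=2  a_k=4  p_k/q_k = 94/5
k=3  a_k=2  p_k/q_k = 207/11
k=4  a_k=2  p_k/q_k = 508/27
k=5  a_k=18  p_k/q_k = 9351/497
k=6  a_k=2  p_k/q_k = 19210/1021
k=7  a_k=2  p_k/q_k = 47771/2539
k=8  a_k=4  p_k/q_k = 210294/11177
k=9  a_k=1  p_k/q_k = 258065/13716
(x₁, y₁) = (258065, 13716);  258065² − 354·13716² = 1 ✓
k=2:  x_2 = 258065·258065+354·13716·13716 = 133195088449,  y_2 = 258065·13716+13716·258065 = 7079239080
k=3:  x_3 = 258065·133195088449+354·13716·7079239080 = 68745981000924305,  y_3 = 258065·7079239080+13716·133195088449 = 3653807666346684

258065 13716
133195088449 7079239080
68745981000924305 3653807666346684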